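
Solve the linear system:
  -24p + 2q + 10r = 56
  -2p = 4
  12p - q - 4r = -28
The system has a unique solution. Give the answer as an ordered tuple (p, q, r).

Form the augmented matrix and row-reduce:
  [ -24   2  10  |   56 ]
  [  -2   0   0  |    4 ]
  [  12  -1  -4  |  -28 ]
R1 → -1/24·R1
R2 → R2 + 2·R1
R3 → R3 − 12·R1
R2 → -6·R2
R2 → R2 − 5·R3
R1 → R1 + 5/12·R3
R1 → R1 + 1/12·R2
Reading off the last column: p = -2, q = 4, r = 0.

(-2, 4, 0)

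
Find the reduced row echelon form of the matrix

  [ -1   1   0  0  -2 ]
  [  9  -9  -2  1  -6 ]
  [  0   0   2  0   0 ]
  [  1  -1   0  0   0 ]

[[1, -1, 0, 0, 0], [0, 0, 1, 0, 0], [0, 0, 0, 1, 0], [0, 0, 0, 0, 1]]

ρ1 ← -1·ρ1
  [ 1  -1   0  0   2 ]
  [ 9  -9  -2  1  -6 ]
  [ 0   0   2  0   0 ]
  [ 1  -1   0  0   0 ]
ρ2 ← ρ2 − 9·ρ1
  [ 1  -1   0  0    2 ]
  [ 0   0  -2  1  -24 ]
  [ 0   0   2  0    0 ]
  [ 1  -1   0  0    0 ]
ρ4 ← ρ4 − ρ1
  [ 1  -1   0  0    2 ]
  [ 0   0  -2  1  -24 ]
  [ 0   0   2  0    0 ]
  [ 0   0   0  0   -2 ]
ρ2 ← -1/2·ρ2
  [ 1  -1  0     0   2 ]
  [ 0   0  1  -1/2  12 ]
  [ 0   0  2     0   0 ]
  [ 0   0  0     0  -2 ]
ρ3 ← ρ3 − 2·ρ2
  [ 1  -1  0     0    2 ]
  [ 0   0  1  -1/2   12 ]
  [ 0   0  0     1  -24 ]
  [ 0   0  0     0   -2 ]
ρ4 ← -1/2·ρ4
  [ 1  -1  0     0    2 ]
  [ 0   0  1  -1/2   12 ]
  [ 0   0  0     1  -24 ]
  [ 0   0  0     0    1 ]
ρ3 ← ρ3 + 24·ρ4
  [ 1  -1  0     0   2 ]
  [ 0   0  1  -1/2  12 ]
  [ 0   0  0     1   0 ]
  [ 0   0  0     0   1 ]
ρ2 ← ρ2 − 12·ρ4
  [ 1  -1  0     0  2 ]
  [ 0   0  1  -1/2  0 ]
  [ 0   0  0     1  0 ]
  [ 0   0  0     0  1 ]
ρ1 ← ρ1 − 2·ρ4
  [ 1  -1  0     0  0 ]
  [ 0   0  1  -1/2  0 ]
  [ 0   0  0     1  0 ]
  [ 0   0  0     0  1 ]
ρ2 ← ρ2 + 1/2·ρ3
  [ 1  -1  0  0  0 ]
  [ 0   0  1  0  0 ]
  [ 0   0  0  1  0 ]
  [ 0   0  0  0  1 ]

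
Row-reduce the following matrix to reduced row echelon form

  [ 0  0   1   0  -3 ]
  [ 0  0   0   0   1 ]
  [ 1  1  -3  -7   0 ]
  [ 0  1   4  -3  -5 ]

ρ1 ↔ ρ3
  [ 1  1  -3  -7   0 ]
  [ 0  0   0   0   1 ]
  [ 0  0   1   0  -3 ]
  [ 0  1   4  -3  -5 ]
ρ2 ↔ ρ4
  [ 1  1  -3  -7   0 ]
  [ 0  1   4  -3  -5 ]
  [ 0  0   1   0  -3 ]
  [ 0  0   0   0   1 ]
ρ3 := ρ3 + 3·ρ4
  [ 1  1  -3  -7   0 ]
  [ 0  1   4  -3  -5 ]
  [ 0  0   1   0   0 ]
  [ 0  0   0   0   1 ]
ρ2 := ρ2 + 5·ρ4
  [ 1  1  -3  -7  0 ]
  [ 0  1   4  -3  0 ]
  [ 0  0   1   0  0 ]
  [ 0  0   0   0  1 ]
ρ2 := ρ2 − 4·ρ3
  [ 1  1  -3  -7  0 ]
  [ 0  1   0  -3  0 ]
  [ 0  0   1   0  0 ]
  [ 0  0   0   0  1 ]
ρ1 := ρ1 + 3·ρ3
  [ 1  1  0  -7  0 ]
  [ 0  1  0  -3  0 ]
  [ 0  0  1   0  0 ]
  [ 0  0  0   0  1 ]
ρ1 := ρ1 − ρ2
  [ 1  0  0  -4  0 ]
  [ 0  1  0  -3  0 ]
  [ 0  0  1   0  0 ]
  [ 0  0  0   0  1 ]

[[1, 0, 0, -4, 0], [0, 1, 0, -3, 0], [0, 0, 1, 0, 0], [0, 0, 0, 0, 1]]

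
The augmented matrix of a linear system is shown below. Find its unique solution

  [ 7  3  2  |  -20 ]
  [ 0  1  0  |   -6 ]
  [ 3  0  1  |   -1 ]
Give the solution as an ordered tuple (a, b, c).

ρ1 ← 1/7·ρ1
ρ3 ← ρ3 − 3·ρ1
ρ3 ← ρ3 + 9/7·ρ2
ρ3 ← 7·ρ3
ρ1 ← ρ1 − 2/7·ρ3
ρ1 ← ρ1 − 3/7·ρ2
Reading off the last column: a = 0, b = -6, c = -1.

(0, -6, -1)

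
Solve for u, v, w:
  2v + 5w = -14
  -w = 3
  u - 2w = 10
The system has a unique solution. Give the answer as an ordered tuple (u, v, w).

Form the augmented matrix and row-reduce:
  [ 0  2   5  |  -14 ]
  [ 0  0  -1  |    3 ]
  [ 1  0  -2  |   10 ]
R1 <=> R3
  [ 1  0  -2  |   10 ]
  [ 0  0  -1  |    3 ]
  [ 0  2   5  |  -14 ]
R2 <=> R3
  [ 1  0  -2  |   10 ]
  [ 0  2   5  |  -14 ]
  [ 0  0  -1  |    3 ]
R2 ← 1/2·R2
  [ 1  0   -2  |  10 ]
  [ 0  1  5/2  |  -7 ]
  [ 0  0   -1  |   3 ]
R3 ← -1·R3
  [ 1  0   -2  |  10 ]
  [ 0  1  5/2  |  -7 ]
  [ 0  0    1  |  -3 ]
R2 ← R2 − 5/2·R3
  [ 1  0  -2  |   10 ]
  [ 0  1   0  |  1/2 ]
  [ 0  0   1  |   -3 ]
R1 ← R1 + 2·R3
  [ 1  0  0  |    4 ]
  [ 0  1  0  |  1/2 ]
  [ 0  0  1  |   -3 ]
Reading off the last column: u = 4, v = 1/2, w = -3.

(4, 1/2, -3)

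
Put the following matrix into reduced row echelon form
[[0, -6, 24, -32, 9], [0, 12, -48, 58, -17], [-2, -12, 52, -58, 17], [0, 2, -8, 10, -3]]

R1 <=> R3
  [ -2  -12   52  -58   17 ]
  [  0   12  -48   58  -17 ]
  [  0   -6   24  -32    9 ]
  [  0    2   -8   10   -3 ]
R1 ← -1/2·R1
  [ 1   6  -26   29  -17/2 ]
  [ 0  12  -48   58    -17 ]
  [ 0  -6   24  -32      9 ]
  [ 0   2   -8   10     -3 ]
R2 ← 1/12·R2
  [ 1   6  -26    29   -17/2 ]
  [ 0   1   -4  29/6  -17/12 ]
  [ 0  -6   24   -32       9 ]
  [ 0   2   -8    10      -3 ]
R3 ← R3 + 6·R2
  [ 1  6  -26    29   -17/2 ]
  [ 0  1   -4  29/6  -17/12 ]
  [ 0  0    0    -3     1/2 ]
  [ 0  2   -8    10      -3 ]
R4 ← R4 − 2·R2
  [ 1  6  -26    29   -17/2 ]
  [ 0  1   -4  29/6  -17/12 ]
  [ 0  0    0    -3     1/2 ]
  [ 0  0    0   1/3    -1/6 ]
R3 ← -1/3·R3
  [ 1  6  -26    29   -17/2 ]
  [ 0  1   -4  29/6  -17/12 ]
  [ 0  0    0     1    -1/6 ]
  [ 0  0    0   1/3    -1/6 ]
R4 ← R4 − 1/3·R3
  [ 1  6  -26    29   -17/2 ]
  [ 0  1   -4  29/6  -17/12 ]
  [ 0  0    0     1    -1/6 ]
  [ 0  0    0     0    -1/9 ]
R4 ← -9·R4
  [ 1  6  -26    29   -17/2 ]
  [ 0  1   -4  29/6  -17/12 ]
  [ 0  0    0     1    -1/6 ]
  [ 0  0    0     0       1 ]
R3 ← R3 + 1/6·R4
  [ 1  6  -26    29   -17/2 ]
  [ 0  1   -4  29/6  -17/12 ]
  [ 0  0    0     1       0 ]
  [ 0  0    0     0       1 ]
R2 ← R2 + 17/12·R4
  [ 1  6  -26    29  -17/2 ]
  [ 0  1   -4  29/6      0 ]
  [ 0  0    0     1      0 ]
  [ 0  0    0     0      1 ]
R1 ← R1 + 17/2·R4
  [ 1  6  -26    29  0 ]
  [ 0  1   -4  29/6  0 ]
  [ 0  0    0     1  0 ]
  [ 0  0    0     0  1 ]
R2 ← R2 − 29/6·R3
  [ 1  6  -26  29  0 ]
  [ 0  1   -4   0  0 ]
  [ 0  0    0   1  0 ]
  [ 0  0    0   0  1 ]
R1 ← R1 − 29·R3
  [ 1  6  -26  0  0 ]
  [ 0  1   -4  0  0 ]
  [ 0  0    0  1  0 ]
  [ 0  0    0  0  1 ]
R1 ← R1 − 6·R2
  [ 1  0  -2  0  0 ]
  [ 0  1  -4  0  0 ]
  [ 0  0   0  1  0 ]
  [ 0  0   0  0  1 ]

[[1, 0, -2, 0, 0], [0, 1, -4, 0, 0], [0, 0, 0, 1, 0], [0, 0, 0, 0, 1]]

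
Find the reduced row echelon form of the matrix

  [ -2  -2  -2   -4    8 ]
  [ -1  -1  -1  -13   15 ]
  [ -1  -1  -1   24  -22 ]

[[1, 1, 1, 0, -2], [0, 0, 0, 1, -1], [0, 0, 0, 0, 0]]

r1 := -1/2·r1
r2 := r2 + r1
r3 := r3 + r1
r2 := -1/11·r2
r3 := r3 − 26·r2
r1 := r1 − 2·r2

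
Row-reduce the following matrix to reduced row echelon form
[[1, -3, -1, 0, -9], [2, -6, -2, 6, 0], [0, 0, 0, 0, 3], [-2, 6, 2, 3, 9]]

R2 → R2 − 2·R1
  [  1  -3  -1  0  -9 ]
  [  0   0   0  6  18 ]
  [  0   0   0  0   3 ]
  [ -2   6   2  3   9 ]
R4 → R4 + 2·R1
  [ 1  -3  -1  0  -9 ]
  [ 0   0   0  6  18 ]
  [ 0   0   0  0   3 ]
  [ 0   0   0  3  -9 ]
R2 → 1/6·R2
  [ 1  -3  -1  0  -9 ]
  [ 0   0   0  1   3 ]
  [ 0   0   0  0   3 ]
  [ 0   0   0  3  -9 ]
R4 → R4 − 3·R2
  [ 1  -3  -1  0   -9 ]
  [ 0   0   0  1    3 ]
  [ 0   0   0  0    3 ]
  [ 0   0   0  0  -18 ]
R3 → 1/3·R3
  [ 1  -3  -1  0   -9 ]
  [ 0   0   0  1    3 ]
  [ 0   0   0  0    1 ]
  [ 0   0   0  0  -18 ]
R4 → R4 + 18·R3
  [ 1  -3  -1  0  -9 ]
  [ 0   0   0  1   3 ]
  [ 0   0   0  0   1 ]
  [ 0   0   0  0   0 ]
R2 → R2 − 3·R3
  [ 1  -3  -1  0  -9 ]
  [ 0   0   0  1   0 ]
  [ 0   0   0  0   1 ]
  [ 0   0   0  0   0 ]
R1 → R1 + 9·R3
  [ 1  -3  -1  0  0 ]
  [ 0   0   0  1  0 ]
  [ 0   0   0  0  1 ]
  [ 0   0   0  0  0 ]

[[1, -3, -1, 0, 0], [0, 0, 0, 1, 0], [0, 0, 0, 0, 1], [0, 0, 0, 0, 0]]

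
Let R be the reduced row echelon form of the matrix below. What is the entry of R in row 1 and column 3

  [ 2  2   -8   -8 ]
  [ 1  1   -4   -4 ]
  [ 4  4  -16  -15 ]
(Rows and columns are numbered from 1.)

r1 → 1/2·r1
r2 → r2 − r1
r3 → r3 − 4·r1
r2 <-> r3
r1 → r1 + 4·r2

-4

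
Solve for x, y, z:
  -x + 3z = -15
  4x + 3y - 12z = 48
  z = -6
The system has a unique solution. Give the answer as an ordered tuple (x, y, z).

(-3, -4, -6)

Form the augmented matrix and row-reduce:
  [ -1  0    3  |  -15 ]
  [  4  3  -12  |   48 ]
  [  0  0    1  |   -6 ]
ρ1 -> -1·ρ1
  [ 1  0   -3  |  15 ]
  [ 4  3  -12  |  48 ]
  [ 0  0    1  |  -6 ]
ρ2 -> ρ2 − 4·ρ1
  [ 1  0  -3  |   15 ]
  [ 0  3   0  |  -12 ]
  [ 0  0   1  |   -6 ]
ρ2 -> 1/3·ρ2
  [ 1  0  -3  |  15 ]
  [ 0  1   0  |  -4 ]
  [ 0  0   1  |  -6 ]
ρ1 -> ρ1 + 3·ρ3
  [ 1  0  0  |  -3 ]
  [ 0  1  0  |  -4 ]
  [ 0  0  1  |  -6 ]
Reading off the last column: x = -3, y = -4, z = -6.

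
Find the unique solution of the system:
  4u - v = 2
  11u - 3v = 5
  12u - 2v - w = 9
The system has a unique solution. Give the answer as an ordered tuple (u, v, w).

Form the augmented matrix and row-reduce:
  [  4  -1   0  |  2 ]
  [ 11  -3   0  |  5 ]
  [ 12  -2  -1  |  9 ]
R1 := 1/4·R1
  [  1  -1/4   0  |  1/2 ]
  [ 11    -3   0  |    5 ]
  [ 12    -2  -1  |    9 ]
R2 := R2 − 11·R1
  [  1  -1/4   0  |   1/2 ]
  [  0  -1/4   0  |  -1/2 ]
  [ 12    -2  -1  |     9 ]
R3 := R3 − 12·R1
  [ 1  -1/4   0  |   1/2 ]
  [ 0  -1/4   0  |  -1/2 ]
  [ 0     1  -1  |     3 ]
R2 := -4·R2
  [ 1  -1/4   0  |  1/2 ]
  [ 0     1   0  |    2 ]
  [ 0     1  -1  |    3 ]
R3 := R3 − R2
  [ 1  -1/4   0  |  1/2 ]
  [ 0     1   0  |    2 ]
  [ 0     0  -1  |    1 ]
R3 := -1·R3
  [ 1  -1/4  0  |  1/2 ]
  [ 0     1  0  |    2 ]
  [ 0     0  1  |   -1 ]
R1 := R1 + 1/4·R2
  [ 1  0  0  |   1 ]
  [ 0  1  0  |   2 ]
  [ 0  0  1  |  -1 ]
Reading off the last column: u = 1, v = 2, w = -1.

(1, 2, -1)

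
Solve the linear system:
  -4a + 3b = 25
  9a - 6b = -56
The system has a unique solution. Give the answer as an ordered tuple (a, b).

(-6, 1/3)

Form the augmented matrix and row-reduce:
  [ -4   3  |   25 ]
  [  9  -6  |  -56 ]
R1 → -1/4·R1
  [ 1  -3/4  |  -25/4 ]
  [ 9    -6  |    -56 ]
R2 → R2 − 9·R1
  [ 1  -3/4  |  -25/4 ]
  [ 0   3/4  |    1/4 ]
R2 → 4/3·R2
  [ 1  -3/4  |  -25/4 ]
  [ 0     1  |    1/3 ]
R1 → R1 + 3/4·R2
  [ 1  0  |   -6 ]
  [ 0  1  |  1/3 ]
Reading off the last column: a = -6, b = 1/3.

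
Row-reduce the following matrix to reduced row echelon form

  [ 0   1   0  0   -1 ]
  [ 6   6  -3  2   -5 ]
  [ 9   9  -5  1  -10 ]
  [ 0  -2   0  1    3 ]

ρ1 <-> ρ2
  [ 6   6  -3  2   -5 ]
  [ 0   1   0  0   -1 ]
  [ 9   9  -5  1  -10 ]
  [ 0  -2   0  1    3 ]
ρ1 ← 1/6·ρ1
  [ 1   1  -1/2  1/3  -5/6 ]
  [ 0   1     0    0    -1 ]
  [ 9   9    -5    1   -10 ]
  [ 0  -2     0    1     3 ]
ρ3 ← ρ3 − 9·ρ1
  [ 1   1  -1/2  1/3  -5/6 ]
  [ 0   1     0    0    -1 ]
  [ 0   0  -1/2   -2  -5/2 ]
  [ 0  -2     0    1     3 ]
ρ4 ← ρ4 + 2·ρ2
  [ 1  1  -1/2  1/3  -5/6 ]
  [ 0  1     0    0    -1 ]
  [ 0  0  -1/2   -2  -5/2 ]
  [ 0  0     0    1     1 ]
ρ3 ← -2·ρ3
  [ 1  1  -1/2  1/3  -5/6 ]
  [ 0  1     0    0    -1 ]
  [ 0  0     1    4     5 ]
  [ 0  0     0    1     1 ]
ρ3 ← ρ3 − 4·ρ4
  [ 1  1  -1/2  1/3  -5/6 ]
  [ 0  1     0    0    -1 ]
  [ 0  0     1    0     1 ]
  [ 0  0     0    1     1 ]
ρ1 ← ρ1 − 1/3·ρ4
  [ 1  1  -1/2  0  -7/6 ]
  [ 0  1     0  0    -1 ]
  [ 0  0     1  0     1 ]
  [ 0  0     0  1     1 ]
ρ1 ← ρ1 + 1/2·ρ3
  [ 1  1  0  0  -2/3 ]
  [ 0  1  0  0    -1 ]
  [ 0  0  1  0     1 ]
  [ 0  0  0  1     1 ]
ρ1 ← ρ1 − ρ2
  [ 1  0  0  0  1/3 ]
  [ 0  1  0  0   -1 ]
  [ 0  0  1  0    1 ]
  [ 0  0  0  1    1 ]

[[1, 0, 0, 0, 1/3], [0, 1, 0, 0, -1], [0, 0, 1, 0, 1], [0, 0, 0, 1, 1]]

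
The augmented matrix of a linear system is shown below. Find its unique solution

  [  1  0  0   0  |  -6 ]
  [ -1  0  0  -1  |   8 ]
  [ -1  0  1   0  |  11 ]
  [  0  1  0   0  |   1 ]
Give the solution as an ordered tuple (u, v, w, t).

(-6, 1, 5, -2)

R2 := R2 + R1
  [  1  0  0   0  |  -6 ]
  [  0  0  0  -1  |   2 ]
  [ -1  0  1   0  |  11 ]
  [  0  1  0   0  |   1 ]
R3 := R3 + R1
  [ 1  0  0   0  |  -6 ]
  [ 0  0  0  -1  |   2 ]
  [ 0  0  1   0  |   5 ]
  [ 0  1  0   0  |   1 ]
R2 <-> R4
  [ 1  0  0   0  |  -6 ]
  [ 0  1  0   0  |   1 ]
  [ 0  0  1   0  |   5 ]
  [ 0  0  0  -1  |   2 ]
R4 := -1·R4
  [ 1  0  0  0  |  -6 ]
  [ 0  1  0  0  |   1 ]
  [ 0  0  1  0  |   5 ]
  [ 0  0  0  1  |  -2 ]
Reading off the last column: u = -6, v = 1, w = 5, t = -2.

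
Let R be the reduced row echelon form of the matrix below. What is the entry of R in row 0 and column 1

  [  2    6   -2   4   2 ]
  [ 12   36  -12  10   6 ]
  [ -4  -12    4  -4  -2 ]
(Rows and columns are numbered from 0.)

R1 → 1/2·R1
  [  1    3   -1   2   1 ]
  [ 12   36  -12  10   6 ]
  [ -4  -12    4  -4  -2 ]
R2 → R2 − 12·R1
  [  1    3  -1    2   1 ]
  [  0    0   0  -14  -6 ]
  [ -4  -12   4   -4  -2 ]
R3 → R3 + 4·R1
  [ 1  3  -1    2   1 ]
  [ 0  0   0  -14  -6 ]
  [ 0  0   0    4   2 ]
R2 → -1/14·R2
  [ 1  3  -1  2    1 ]
  [ 0  0   0  1  3/7 ]
  [ 0  0   0  4    2 ]
R3 → R3 − 4·R2
  [ 1  3  -1  2    1 ]
  [ 0  0   0  1  3/7 ]
  [ 0  0   0  0  2/7 ]
R3 → 7/2·R3
  [ 1  3  -1  2    1 ]
  [ 0  0   0  1  3/7 ]
  [ 0  0   0  0    1 ]
R2 → R2 − 3/7·R3
  [ 1  3  -1  2  1 ]
  [ 0  0   0  1  0 ]
  [ 0  0   0  0  1 ]
R1 → R1 − R3
  [ 1  3  -1  2  0 ]
  [ 0  0   0  1  0 ]
  [ 0  0   0  0  1 ]
R1 → R1 − 2·R2
  [ 1  3  -1  0  0 ]
  [ 0  0   0  1  0 ]
  [ 0  0   0  0  1 ]

3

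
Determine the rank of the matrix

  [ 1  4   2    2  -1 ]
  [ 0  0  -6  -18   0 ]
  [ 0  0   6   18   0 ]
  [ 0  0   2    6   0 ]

R2 → -1/6·R2
  [ 1  4  2   2  -1 ]
  [ 0  0  1   3   0 ]
  [ 0  0  6  18   0 ]
  [ 0  0  2   6   0 ]
R3 → R3 − 6·R2
  [ 1  4  2  2  -1 ]
  [ 0  0  1  3   0 ]
  [ 0  0  0  0   0 ]
  [ 0  0  2  6   0 ]
R4 → R4 − 2·R2
  [ 1  4  2  2  -1 ]
  [ 0  0  1  3   0 ]
  [ 0  0  0  0   0 ]
  [ 0  0  0  0   0 ]
R1 → R1 − 2·R2
  [ 1  4  0  -4  -1 ]
  [ 0  0  1   3   0 ]
  [ 0  0  0   0   0 ]
  [ 0  0  0   0   0 ]
The reduced form has 2 nonzero rows.

rank = 2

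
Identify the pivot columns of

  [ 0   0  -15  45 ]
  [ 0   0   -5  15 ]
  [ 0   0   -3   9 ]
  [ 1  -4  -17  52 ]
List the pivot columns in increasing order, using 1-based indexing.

1, 3

Swap r1 and r4.
Multiply r2 by -1/5.
Add 3 times r2 to r3.
Add 15 times r2 to r4.
Add 17 times r2 to r1.
Pivot columns are the columns containing a leading 1.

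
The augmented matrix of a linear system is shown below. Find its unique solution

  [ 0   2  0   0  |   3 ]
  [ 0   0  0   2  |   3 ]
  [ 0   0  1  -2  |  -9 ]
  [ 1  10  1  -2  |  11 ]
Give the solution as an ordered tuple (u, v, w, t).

r1 <=> r4
  [ 1  10  1  -2  |  11 ]
  [ 0   0  0   2  |   3 ]
  [ 0   0  1  -2  |  -9 ]
  [ 0   2  0   0  |   3 ]
r2 <=> r4
  [ 1  10  1  -2  |  11 ]
  [ 0   2  0   0  |   3 ]
  [ 0   0  1  -2  |  -9 ]
  [ 0   0  0   2  |   3 ]
r2 -> 1/2·r2
  [ 1  10  1  -2  |   11 ]
  [ 0   1  0   0  |  3/2 ]
  [ 0   0  1  -2  |   -9 ]
  [ 0   0  0   2  |    3 ]
r4 -> 1/2·r4
  [ 1  10  1  -2  |   11 ]
  [ 0   1  0   0  |  3/2 ]
  [ 0   0  1  -2  |   -9 ]
  [ 0   0  0   1  |  3/2 ]
r3 -> r3 + 2·r4
  [ 1  10  1  -2  |   11 ]
  [ 0   1  0   0  |  3/2 ]
  [ 0   0  1   0  |   -6 ]
  [ 0   0  0   1  |  3/2 ]
r1 -> r1 + 2·r4
  [ 1  10  1  0  |   14 ]
  [ 0   1  0  0  |  3/2 ]
  [ 0   0  1  0  |   -6 ]
  [ 0   0  0  1  |  3/2 ]
r1 -> r1 − r3
  [ 1  10  0  0  |   20 ]
  [ 0   1  0  0  |  3/2 ]
  [ 0   0  1  0  |   -6 ]
  [ 0   0  0  1  |  3/2 ]
r1 -> r1 − 10·r2
  [ 1  0  0  0  |    5 ]
  [ 0  1  0  0  |  3/2 ]
  [ 0  0  1  0  |   -6 ]
  [ 0  0  0  1  |  3/2 ]
Reading off the last column: u = 5, v = 3/2, w = -6, t = 3/2.

(5, 3/2, -6, 3/2)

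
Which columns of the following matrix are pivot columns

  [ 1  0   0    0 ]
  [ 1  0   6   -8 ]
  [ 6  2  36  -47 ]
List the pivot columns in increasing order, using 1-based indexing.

ρ2 -> ρ2 − ρ1
  [ 1  0   0    0 ]
  [ 0  0   6   -8 ]
  [ 6  2  36  -47 ]
ρ3 -> ρ3 − 6·ρ1
  [ 1  0   0    0 ]
  [ 0  0   6   -8 ]
  [ 0  2  36  -47 ]
ρ2 <=> ρ3
  [ 1  0   0    0 ]
  [ 0  2  36  -47 ]
  [ 0  0   6   -8 ]
ρ2 -> 1/2·ρ2
  [ 1  0   0      0 ]
  [ 0  1  18  -47/2 ]
  [ 0  0   6     -8 ]
ρ3 -> 1/6·ρ3
  [ 1  0   0      0 ]
  [ 0  1  18  -47/2 ]
  [ 0  0   1   -4/3 ]
ρ2 -> ρ2 − 18·ρ3
  [ 1  0  0     0 ]
  [ 0  1  0   1/2 ]
  [ 0  0  1  -4/3 ]
Pivot columns are the columns containing a leading 1.

1, 2, 3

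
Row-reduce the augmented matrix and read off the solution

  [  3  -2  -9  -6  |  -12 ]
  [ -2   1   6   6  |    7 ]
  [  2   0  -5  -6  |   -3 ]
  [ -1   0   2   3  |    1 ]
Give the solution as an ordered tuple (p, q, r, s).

(1, 3, 1, 0)

Multiply R1 by 1/3.
  [  1  -2/3  -3  -2  |  -4 ]
  [ -2     1   6   6  |   7 ]
  [  2     0  -5  -6  |  -3 ]
  [ -1     0   2   3  |   1 ]
Add 2 times R1 to R2.
  [  1  -2/3  -3  -2  |  -4 ]
  [  0  -1/3   0   2  |  -1 ]
  [  2     0  -5  -6  |  -3 ]
  [ -1     0   2   3  |   1 ]
Subtract 2 times R1 from R3.
  [  1  -2/3  -3  -2  |  -4 ]
  [  0  -1/3   0   2  |  -1 ]
  [  0   4/3   1  -2  |   5 ]
  [ -1     0   2   3  |   1 ]
Add R1 to R4.
  [ 1  -2/3  -3  -2  |  -4 ]
  [ 0  -1/3   0   2  |  -1 ]
  [ 0   4/3   1  -2  |   5 ]
  [ 0  -2/3  -1   1  |  -3 ]
Multiply R2 by -3.
  [ 1  -2/3  -3  -2  |  -4 ]
  [ 0     1   0  -6  |   3 ]
  [ 0   4/3   1  -2  |   5 ]
  [ 0  -2/3  -1   1  |  -3 ]
Subtract 4/3 times R2 from R3.
  [ 1  -2/3  -3  -2  |  -4 ]
  [ 0     1   0  -6  |   3 ]
  [ 0     0   1   6  |   1 ]
  [ 0  -2/3  -1   1  |  -3 ]
Add 2/3 times R2 to R4.
  [ 1  -2/3  -3  -2  |  -4 ]
  [ 0     1   0  -6  |   3 ]
  [ 0     0   1   6  |   1 ]
  [ 0     0  -1  -3  |  -1 ]
Add R3 to R4.
  [ 1  -2/3  -3  -2  |  -4 ]
  [ 0     1   0  -6  |   3 ]
  [ 0     0   1   6  |   1 ]
  [ 0     0   0   3  |   0 ]
Multiply R4 by 1/3.
  [ 1  -2/3  -3  -2  |  -4 ]
  [ 0     1   0  -6  |   3 ]
  [ 0     0   1   6  |   1 ]
  [ 0     0   0   1  |   0 ]
Subtract 6 times R4 from R3.
  [ 1  -2/3  -3  -2  |  -4 ]
  [ 0     1   0  -6  |   3 ]
  [ 0     0   1   0  |   1 ]
  [ 0     0   0   1  |   0 ]
Add 6 times R4 to R2.
  [ 1  -2/3  -3  -2  |  -4 ]
  [ 0     1   0   0  |   3 ]
  [ 0     0   1   0  |   1 ]
  [ 0     0   0   1  |   0 ]
Add 2 times R4 to R1.
  [ 1  -2/3  -3  0  |  -4 ]
  [ 0     1   0  0  |   3 ]
  [ 0     0   1  0  |   1 ]
  [ 0     0   0  1  |   0 ]
Add 3 times R3 to R1.
  [ 1  -2/3  0  0  |  -1 ]
  [ 0     1  0  0  |   3 ]
  [ 0     0  1  0  |   1 ]
  [ 0     0  0  1  |   0 ]
Add 2/3 times R2 to R1.
  [ 1  0  0  0  |  1 ]
  [ 0  1  0  0  |  3 ]
  [ 0  0  1  0  |  1 ]
  [ 0  0  0  1  |  0 ]
Reading off the last column: p = 1, q = 3, r = 1, s = 0.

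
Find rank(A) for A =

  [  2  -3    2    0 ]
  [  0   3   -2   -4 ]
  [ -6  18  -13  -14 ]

Multiply r1 by 1/2.
  [  1  -3/2    1    0 ]
  [  0     3   -2   -4 ]
  [ -6    18  -13  -14 ]
Add 6 times r1 to r3.
  [ 1  -3/2   1    0 ]
  [ 0     3  -2   -4 ]
  [ 0     9  -7  -14 ]
Multiply r2 by 1/3.
  [ 1  -3/2     1     0 ]
  [ 0     1  -2/3  -4/3 ]
  [ 0     9    -7   -14 ]
Subtract 9 times r2 from r3.
  [ 1  -3/2     1     0 ]
  [ 0     1  -2/3  -4/3 ]
  [ 0     0    -1    -2 ]
Multiply r3 by -1.
  [ 1  -3/2     1     0 ]
  [ 0     1  -2/3  -4/3 ]
  [ 0     0     1     2 ]
Add 2/3 times r3 to r2.
  [ 1  -3/2  1  0 ]
  [ 0     1  0  0 ]
  [ 0     0  1  2 ]
Subtract r3 from r1.
  [ 1  -3/2  0  -2 ]
  [ 0     1  0   0 ]
  [ 0     0  1   2 ]
Add 3/2 times r2 to r1.
  [ 1  0  0  -2 ]
  [ 0  1  0   0 ]
  [ 0  0  1   2 ]
The reduced form has 3 nonzero rows.

rank = 3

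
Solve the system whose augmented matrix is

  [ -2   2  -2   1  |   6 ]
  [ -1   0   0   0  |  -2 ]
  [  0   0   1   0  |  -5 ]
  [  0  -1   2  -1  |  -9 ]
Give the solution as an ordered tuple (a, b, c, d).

ρ1 ← -1/2·ρ1
  [  1  -1  1  -1/2  |  -3 ]
  [ -1   0  0     0  |  -2 ]
  [  0   0  1     0  |  -5 ]
  [  0  -1  2    -1  |  -9 ]
ρ2 ← ρ2 + ρ1
  [ 1  -1  1  -1/2  |  -3 ]
  [ 0  -1  1  -1/2  |  -5 ]
  [ 0   0  1     0  |  -5 ]
  [ 0  -1  2    -1  |  -9 ]
ρ2 ← -1·ρ2
  [ 1  -1   1  -1/2  |  -3 ]
  [ 0   1  -1   1/2  |   5 ]
  [ 0   0   1     0  |  -5 ]
  [ 0  -1   2    -1  |  -9 ]
ρ4 ← ρ4 + ρ2
  [ 1  -1   1  -1/2  |  -3 ]
  [ 0   1  -1   1/2  |   5 ]
  [ 0   0   1     0  |  -5 ]
  [ 0   0   1  -1/2  |  -4 ]
ρ4 ← ρ4 − ρ3
  [ 1  -1   1  -1/2  |  -3 ]
  [ 0   1  -1   1/2  |   5 ]
  [ 0   0   1     0  |  -5 ]
  [ 0   0   0  -1/2  |   1 ]
ρ4 ← -2·ρ4
  [ 1  -1   1  -1/2  |  -3 ]
  [ 0   1  -1   1/2  |   5 ]
  [ 0   0   1     0  |  -5 ]
  [ 0   0   0     1  |  -2 ]
ρ2 ← ρ2 − 1/2·ρ4
  [ 1  -1   1  -1/2  |  -3 ]
  [ 0   1  -1     0  |   6 ]
  [ 0   0   1     0  |  -5 ]
  [ 0   0   0     1  |  -2 ]
ρ1 ← ρ1 + 1/2·ρ4
  [ 1  -1   1  0  |  -4 ]
  [ 0   1  -1  0  |   6 ]
  [ 0   0   1  0  |  -5 ]
  [ 0   0   0  1  |  -2 ]
ρ2 ← ρ2 + ρ3
  [ 1  -1  1  0  |  -4 ]
  [ 0   1  0  0  |   1 ]
  [ 0   0  1  0  |  -5 ]
  [ 0   0  0  1  |  -2 ]
ρ1 ← ρ1 − ρ3
  [ 1  -1  0  0  |   1 ]
  [ 0   1  0  0  |   1 ]
  [ 0   0  1  0  |  -5 ]
  [ 0   0  0  1  |  -2 ]
ρ1 ← ρ1 + ρ2
  [ 1  0  0  0  |   2 ]
  [ 0  1  0  0  |   1 ]
  [ 0  0  1  0  |  -5 ]
  [ 0  0  0  1  |  -2 ]
Reading off the last column: a = 2, b = 1, c = -5, d = -2.

(2, 1, -5, -2)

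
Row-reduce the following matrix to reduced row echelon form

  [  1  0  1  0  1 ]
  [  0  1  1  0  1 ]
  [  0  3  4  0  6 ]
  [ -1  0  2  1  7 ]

Add ρ1 to ρ4.
Subtract 3 times ρ2 from ρ3.
Subtract 3 times ρ3 from ρ4.
Subtract ρ3 from ρ2.
Subtract ρ3 from ρ1.

[[1, 0, 0, 0, -2], [0, 1, 0, 0, -2], [0, 0, 1, 0, 3], [0, 0, 0, 1, -1]]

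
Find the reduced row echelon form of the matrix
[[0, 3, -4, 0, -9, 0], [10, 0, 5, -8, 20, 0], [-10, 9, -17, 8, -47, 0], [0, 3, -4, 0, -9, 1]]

r1 ↔ r2
  [  10  0    5  -8   20  0 ]
  [   0  3   -4   0   -9  0 ]
  [ -10  9  -17   8  -47  0 ]
  [   0  3   -4   0   -9  1 ]
r1 → 1/10·r1
  [   1  0  1/2  -4/5    2  0 ]
  [   0  3   -4     0   -9  0 ]
  [ -10  9  -17     8  -47  0 ]
  [   0  3   -4     0   -9  1 ]
r3 → r3 + 10·r1
  [ 1  0  1/2  -4/5    2  0 ]
  [ 0  3   -4     0   -9  0 ]
  [ 0  9  -12     0  -27  0 ]
  [ 0  3   -4     0   -9  1 ]
r2 → 1/3·r2
  [ 1  0   1/2  -4/5    2  0 ]
  [ 0  1  -4/3     0   -3  0 ]
  [ 0  9   -12     0  -27  0 ]
  [ 0  3    -4     0   -9  1 ]
r3 → r3 − 9·r2
  [ 1  0   1/2  -4/5   2  0 ]
  [ 0  1  -4/3     0  -3  0 ]
  [ 0  0     0     0   0  0 ]
  [ 0  3    -4     0  -9  1 ]
r4 → r4 − 3·r2
  [ 1  0   1/2  -4/5   2  0 ]
  [ 0  1  -4/3     0  -3  0 ]
  [ 0  0     0     0   0  0 ]
  [ 0  0     0     0   0  1 ]
r3 ↔ r4
  [ 1  0   1/2  -4/5   2  0 ]
  [ 0  1  -4/3     0  -3  0 ]
  [ 0  0     0     0   0  1 ]
  [ 0  0     0     0   0  0 ]

[[1, 0, 1/2, -4/5, 2, 0], [0, 1, -4/3, 0, -3, 0], [0, 0, 0, 0, 0, 1], [0, 0, 0, 0, 0, 0]]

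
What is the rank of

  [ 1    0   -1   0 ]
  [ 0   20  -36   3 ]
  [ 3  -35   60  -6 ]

r3 -> r3 − 3·r1
  [ 1    0   -1   0 ]
  [ 0   20  -36   3 ]
  [ 0  -35   63  -6 ]
r2 -> 1/20·r2
  [ 1    0    -1     0 ]
  [ 0    1  -9/5  3/20 ]
  [ 0  -35    63    -6 ]
r3 -> r3 + 35·r2
  [ 1  0    -1     0 ]
  [ 0  1  -9/5  3/20 ]
  [ 0  0     0  -3/4 ]
r3 -> -4/3·r3
  [ 1  0    -1     0 ]
  [ 0  1  -9/5  3/20 ]
  [ 0  0     0     1 ]
r2 -> r2 − 3/20·r3
  [ 1  0    -1  0 ]
  [ 0  1  -9/5  0 ]
  [ 0  0     0  1 ]
The reduced form has 3 nonzero rows.

rank = 3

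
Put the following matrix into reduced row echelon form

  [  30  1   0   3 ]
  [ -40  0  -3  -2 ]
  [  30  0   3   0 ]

[[1, 0, 0, 1/5], [0, 1, 0, -3], [0, 0, 1, -2]]

r1 -> 1/30·r1
  [   1  1/30   0  1/10 ]
  [ -40     0  -3    -2 ]
  [  30     0   3     0 ]
r2 -> r2 + 40·r1
  [  1  1/30   0  1/10 ]
  [  0   4/3  -3     2 ]
  [ 30     0   3     0 ]
r3 -> r3 − 30·r1
  [ 1  1/30   0  1/10 ]
  [ 0   4/3  -3     2 ]
  [ 0    -1   3    -3 ]
r2 -> 3/4·r2
  [ 1  1/30     0  1/10 ]
  [ 0     1  -9/4   3/2 ]
  [ 0    -1     3    -3 ]
r3 -> r3 + r2
  [ 1  1/30     0  1/10 ]
  [ 0     1  -9/4   3/2 ]
  [ 0     0   3/4  -3/2 ]
r3 -> 4/3·r3
  [ 1  1/30     0  1/10 ]
  [ 0     1  -9/4   3/2 ]
  [ 0     0     1    -2 ]
r2 -> r2 + 9/4·r3
  [ 1  1/30  0  1/10 ]
  [ 0     1  0    -3 ]
  [ 0     0  1    -2 ]
r1 -> r1 − 1/30·r2
  [ 1  0  0  1/5 ]
  [ 0  1  0   -3 ]
  [ 0  0  1   -2 ]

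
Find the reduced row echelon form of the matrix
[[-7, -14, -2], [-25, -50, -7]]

[[1, 2, 0], [0, 0, 1]]

Multiply R1 by -1/7.
Add 25 times R1 to R2.
Multiply R2 by 7.
Subtract 2/7 times R2 from R1.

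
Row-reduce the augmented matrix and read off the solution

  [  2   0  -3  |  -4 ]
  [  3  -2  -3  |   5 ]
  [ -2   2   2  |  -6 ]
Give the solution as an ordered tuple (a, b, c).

ρ1 := 1/2·ρ1
  [  1   0  -3/2  |  -2 ]
  [  3  -2    -3  |   5 ]
  [ -2   2     2  |  -6 ]
ρ2 := ρ2 − 3·ρ1
  [  1   0  -3/2  |  -2 ]
  [  0  -2   3/2  |  11 ]
  [ -2   2     2  |  -6 ]
ρ3 := ρ3 + 2·ρ1
  [ 1   0  -3/2  |   -2 ]
  [ 0  -2   3/2  |   11 ]
  [ 0   2    -1  |  -10 ]
ρ2 := -1/2·ρ2
  [ 1  0  -3/2  |     -2 ]
  [ 0  1  -3/4  |  -11/2 ]
  [ 0  2    -1  |    -10 ]
ρ3 := ρ3 − 2·ρ2
  [ 1  0  -3/2  |     -2 ]
  [ 0  1  -3/4  |  -11/2 ]
  [ 0  0   1/2  |      1 ]
ρ3 := 2·ρ3
  [ 1  0  -3/2  |     -2 ]
  [ 0  1  -3/4  |  -11/2 ]
  [ 0  0     1  |      2 ]
ρ2 := ρ2 + 3/4·ρ3
  [ 1  0  -3/2  |  -2 ]
  [ 0  1     0  |  -4 ]
  [ 0  0     1  |   2 ]
ρ1 := ρ1 + 3/2·ρ3
  [ 1  0  0  |   1 ]
  [ 0  1  0  |  -4 ]
  [ 0  0  1  |   2 ]
Reading off the last column: a = 1, b = -4, c = 2.

(1, -4, 2)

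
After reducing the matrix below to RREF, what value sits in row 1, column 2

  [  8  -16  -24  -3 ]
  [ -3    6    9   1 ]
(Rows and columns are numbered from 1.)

-2

ρ1 -> 1/8·ρ1
  [  1  -2  -3  -3/8 ]
  [ -3   6   9     1 ]
ρ2 -> ρ2 + 3·ρ1
  [ 1  -2  -3  -3/8 ]
  [ 0   0   0  -1/8 ]
ρ2 -> -8·ρ2
  [ 1  -2  -3  -3/8 ]
  [ 0   0   0     1 ]
ρ1 -> ρ1 + 3/8·ρ2
  [ 1  -2  -3  0 ]
  [ 0   0   0  1 ]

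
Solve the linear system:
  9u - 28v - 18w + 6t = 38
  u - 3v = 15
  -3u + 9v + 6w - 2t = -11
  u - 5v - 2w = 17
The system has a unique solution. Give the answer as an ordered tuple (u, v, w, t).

Form the augmented matrix and row-reduce:
  [  9  -28  -18   6  |   38 ]
  [  1   -3    0   0  |   15 ]
  [ -3    9    6  -2  |  -11 ]
  [  1   -5   -2   0  |   17 ]
r1 → 1/9·r1
  [  1  -28/9  -2  2/3  |  38/9 ]
  [  1     -3   0    0  |    15 ]
  [ -3      9   6   -2  |   -11 ]
  [  1     -5  -2    0  |    17 ]
r2 → r2 − r1
  [  1  -28/9  -2   2/3  |  38/9 ]
  [  0    1/9   2  -2/3  |  97/9 ]
  [ -3      9   6    -2  |   -11 ]
  [  1     -5  -2     0  |    17 ]
r3 → r3 + 3·r1
  [ 1  -28/9  -2   2/3  |  38/9 ]
  [ 0    1/9   2  -2/3  |  97/9 ]
  [ 0   -1/3   0     0  |   5/3 ]
  [ 1     -5  -2     0  |    17 ]
r4 → r4 − r1
  [ 1  -28/9  -2   2/3  |   38/9 ]
  [ 0    1/9   2  -2/3  |   97/9 ]
  [ 0   -1/3   0     0  |    5/3 ]
  [ 0  -17/9   0  -2/3  |  115/9 ]
r2 → 9·r2
  [ 1  -28/9  -2   2/3  |   38/9 ]
  [ 0      1  18    -6  |     97 ]
  [ 0   -1/3   0     0  |    5/3 ]
  [ 0  -17/9   0  -2/3  |  115/9 ]
r3 → r3 + 1/3·r2
  [ 1  -28/9  -2   2/3  |   38/9 ]
  [ 0      1  18    -6  |     97 ]
  [ 0      0   6    -2  |     34 ]
  [ 0  -17/9   0  -2/3  |  115/9 ]
r4 → r4 + 17/9·r2
  [ 1  -28/9  -2  2/3  |  38/9 ]
  [ 0      1  18   -6  |    97 ]
  [ 0      0   6   -2  |    34 ]
  [ 0      0  34  -12  |   196 ]
r3 → 1/6·r3
  [ 1  -28/9  -2   2/3  |  38/9 ]
  [ 0      1  18    -6  |    97 ]
  [ 0      0   1  -1/3  |  17/3 ]
  [ 0      0  34   -12  |   196 ]
r4 → r4 − 34·r3
  [ 1  -28/9  -2   2/3  |  38/9 ]
  [ 0      1  18    -6  |    97 ]
  [ 0      0   1  -1/3  |  17/3 ]
  [ 0      0   0  -2/3  |  10/3 ]
r4 → -3/2·r4
  [ 1  -28/9  -2   2/3  |  38/9 ]
  [ 0      1  18    -6  |    97 ]
  [ 0      0   1  -1/3  |  17/3 ]
  [ 0      0   0     1  |    -5 ]
r3 → r3 + 1/3·r4
  [ 1  -28/9  -2  2/3  |  38/9 ]
  [ 0      1  18   -6  |    97 ]
  [ 0      0   1    0  |     4 ]
  [ 0      0   0    1  |    -5 ]
r2 → r2 + 6·r4
  [ 1  -28/9  -2  2/3  |  38/9 ]
  [ 0      1  18    0  |    67 ]
  [ 0      0   1    0  |     4 ]
  [ 0      0   0    1  |    -5 ]
r1 → r1 − 2/3·r4
  [ 1  -28/9  -2  0  |  68/9 ]
  [ 0      1  18  0  |    67 ]
  [ 0      0   1  0  |     4 ]
  [ 0      0   0  1  |    -5 ]
r2 → r2 − 18·r3
  [ 1  -28/9  -2  0  |  68/9 ]
  [ 0      1   0  0  |    -5 ]
  [ 0      0   1  0  |     4 ]
  [ 0      0   0  1  |    -5 ]
r1 → r1 + 2·r3
  [ 1  -28/9  0  0  |  140/9 ]
  [ 0      1  0  0  |     -5 ]
  [ 0      0  1  0  |      4 ]
  [ 0      0  0  1  |     -5 ]
r1 → r1 + 28/9·r2
  [ 1  0  0  0  |   0 ]
  [ 0  1  0  0  |  -5 ]
  [ 0  0  1  0  |   4 ]
  [ 0  0  0  1  |  -5 ]
Reading off the last column: u = 0, v = -5, w = 4, t = -5.

(0, -5, 4, -5)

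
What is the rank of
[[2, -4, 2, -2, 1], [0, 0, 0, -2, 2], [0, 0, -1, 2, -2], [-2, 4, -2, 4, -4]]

R1 := 1/2·R1
  [  1  -2   1  -1  1/2 ]
  [  0   0   0  -2    2 ]
  [  0   0  -1   2   -2 ]
  [ -2   4  -2   4   -4 ]
R4 := R4 + 2·R1
  [ 1  -2   1  -1  1/2 ]
  [ 0   0   0  -2    2 ]
  [ 0   0  -1   2   -2 ]
  [ 0   0   0   2   -3 ]
R2 ↔ R3
  [ 1  -2   1  -1  1/2 ]
  [ 0   0  -1   2   -2 ]
  [ 0   0   0  -2    2 ]
  [ 0   0   0   2   -3 ]
R2 := -1·R2
  [ 1  -2  1  -1  1/2 ]
  [ 0   0  1  -2    2 ]
  [ 0   0  0  -2    2 ]
  [ 0   0  0   2   -3 ]
R3 := -1/2·R3
  [ 1  -2  1  -1  1/2 ]
  [ 0   0  1  -2    2 ]
  [ 0   0  0   1   -1 ]
  [ 0   0  0   2   -3 ]
R4 := R4 − 2·R3
  [ 1  -2  1  -1  1/2 ]
  [ 0   0  1  -2    2 ]
  [ 0   0  0   1   -1 ]
  [ 0   0  0   0   -1 ]
R4 := -1·R4
  [ 1  -2  1  -1  1/2 ]
  [ 0   0  1  -2    2 ]
  [ 0   0  0   1   -1 ]
  [ 0   0  0   0    1 ]
R3 := R3 + R4
  [ 1  -2  1  -1  1/2 ]
  [ 0   0  1  -2    2 ]
  [ 0   0  0   1    0 ]
  [ 0   0  0   0    1 ]
R2 := R2 − 2·R4
  [ 1  -2  1  -1  1/2 ]
  [ 0   0  1  -2    0 ]
  [ 0   0  0   1    0 ]
  [ 0   0  0   0    1 ]
R1 := R1 − 1/2·R4
  [ 1  -2  1  -1  0 ]
  [ 0   0  1  -2  0 ]
  [ 0   0  0   1  0 ]
  [ 0   0  0   0  1 ]
R2 := R2 + 2·R3
  [ 1  -2  1  -1  0 ]
  [ 0   0  1   0  0 ]
  [ 0   0  0   1  0 ]
  [ 0   0  0   0  1 ]
R1 := R1 + R3
  [ 1  -2  1  0  0 ]
  [ 0   0  1  0  0 ]
  [ 0   0  0  1  0 ]
  [ 0   0  0  0  1 ]
R1 := R1 − R2
  [ 1  -2  0  0  0 ]
  [ 0   0  1  0  0 ]
  [ 0   0  0  1  0 ]
  [ 0   0  0  0  1 ]
The reduced form has 4 nonzero rows.

rank = 4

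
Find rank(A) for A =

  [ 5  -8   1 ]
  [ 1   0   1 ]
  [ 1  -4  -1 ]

rank = 2

Multiply R1 by 1/5.
Subtract R1 from R2.
Subtract R1 from R3.
Multiply R2 by 5/8.
Add 12/5 times R2 to R3.
Add 8/5 times R2 to R1.
The reduced form has 2 nonzero rows.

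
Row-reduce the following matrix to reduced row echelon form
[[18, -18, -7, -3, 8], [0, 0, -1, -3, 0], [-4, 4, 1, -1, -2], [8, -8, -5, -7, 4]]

R1 := 1/18·R1
  [  1  -1  -7/18  -1/6  4/9 ]
  [  0   0     -1    -3    0 ]
  [ -4   4      1    -1   -2 ]
  [  8  -8     -5    -7    4 ]
R3 := R3 + 4·R1
  [ 1  -1  -7/18  -1/6   4/9 ]
  [ 0   0     -1    -3     0 ]
  [ 0   0   -5/9  -5/3  -2/9 ]
  [ 8  -8     -5    -7     4 ]
R4 := R4 − 8·R1
  [ 1  -1  -7/18   -1/6   4/9 ]
  [ 0   0     -1     -3     0 ]
  [ 0   0   -5/9   -5/3  -2/9 ]
  [ 0   0  -17/9  -17/3   4/9 ]
R2 := -1·R2
  [ 1  -1  -7/18   -1/6   4/9 ]
  [ 0   0      1      3     0 ]
  [ 0   0   -5/9   -5/3  -2/9 ]
  [ 0   0  -17/9  -17/3   4/9 ]
R3 := R3 + 5/9·R2
  [ 1  -1  -7/18   -1/6   4/9 ]
  [ 0   0      1      3     0 ]
  [ 0   0      0      0  -2/9 ]
  [ 0   0  -17/9  -17/3   4/9 ]
R4 := R4 + 17/9·R2
  [ 1  -1  -7/18  -1/6   4/9 ]
  [ 0   0      1     3     0 ]
  [ 0   0      0     0  -2/9 ]
  [ 0   0      0     0   4/9 ]
R3 := -9/2·R3
  [ 1  -1  -7/18  -1/6  4/9 ]
  [ 0   0      1     3    0 ]
  [ 0   0      0     0    1 ]
  [ 0   0      0     0  4/9 ]
R4 := R4 − 4/9·R3
  [ 1  -1  -7/18  -1/6  4/9 ]
  [ 0   0      1     3    0 ]
  [ 0   0      0     0    1 ]
  [ 0   0      0     0    0 ]
R1 := R1 − 4/9·R3
  [ 1  -1  -7/18  -1/6  0 ]
  [ 0   0      1     3  0 ]
  [ 0   0      0     0  1 ]
  [ 0   0      0     0  0 ]
R1 := R1 + 7/18·R2
  [ 1  -1  0  1  0 ]
  [ 0   0  1  3  0 ]
  [ 0   0  0  0  1 ]
  [ 0   0  0  0  0 ]

[[1, -1, 0, 1, 0], [0, 0, 1, 3, 0], [0, 0, 0, 0, 1], [0, 0, 0, 0, 0]]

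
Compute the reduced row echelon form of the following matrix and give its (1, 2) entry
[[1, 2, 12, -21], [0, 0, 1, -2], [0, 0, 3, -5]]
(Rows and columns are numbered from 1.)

r3 ← r3 − 3·r2
  [ 1  2  12  -21 ]
  [ 0  0   1   -2 ]
  [ 0  0   0    1 ]
r2 ← r2 + 2·r3
  [ 1  2  12  -21 ]
  [ 0  0   1    0 ]
  [ 0  0   0    1 ]
r1 ← r1 + 21·r3
  [ 1  2  12  0 ]
  [ 0  0   1  0 ]
  [ 0  0   0  1 ]
r1 ← r1 − 12·r2
  [ 1  2  0  0 ]
  [ 0  0  1  0 ]
  [ 0  0  0  1 ]

2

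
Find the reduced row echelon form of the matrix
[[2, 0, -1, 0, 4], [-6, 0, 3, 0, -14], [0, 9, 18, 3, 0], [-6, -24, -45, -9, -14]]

[[1, 0, -1/2, 0, 0], [0, 1, 2, 0, 0], [0, 0, 0, 1, 0], [0, 0, 0, 0, 1]]

R1 -> 1/2·R1
  [  1    0  -1/2   0    2 ]
  [ -6    0     3   0  -14 ]
  [  0    9    18   3    0 ]
  [ -6  -24   -45  -9  -14 ]
R2 -> R2 + 6·R1
  [  1    0  -1/2   0    2 ]
  [  0    0     0   0   -2 ]
  [  0    9    18   3    0 ]
  [ -6  -24   -45  -9  -14 ]
R4 -> R4 + 6·R1
  [ 1    0  -1/2   0   2 ]
  [ 0    0     0   0  -2 ]
  [ 0    9    18   3   0 ]
  [ 0  -24   -48  -9  -2 ]
R2 <=> R3
  [ 1    0  -1/2   0   2 ]
  [ 0    9    18   3   0 ]
  [ 0    0     0   0  -2 ]
  [ 0  -24   -48  -9  -2 ]
R2 -> 1/9·R2
  [ 1    0  -1/2    0   2 ]
  [ 0    1     2  1/3   0 ]
  [ 0    0     0    0  -2 ]
  [ 0  -24   -48   -9  -2 ]
R4 -> R4 + 24·R2
  [ 1  0  -1/2    0   2 ]
  [ 0  1     2  1/3   0 ]
  [ 0  0     0    0  -2 ]
  [ 0  0     0   -1  -2 ]
R3 <=> R4
  [ 1  0  -1/2    0   2 ]
  [ 0  1     2  1/3   0 ]
  [ 0  0     0   -1  -2 ]
  [ 0  0     0    0  -2 ]
R3 -> -1·R3
  [ 1  0  -1/2    0   2 ]
  [ 0  1     2  1/3   0 ]
  [ 0  0     0    1   2 ]
  [ 0  0     0    0  -2 ]
R4 -> -1/2·R4
  [ 1  0  -1/2    0  2 ]
  [ 0  1     2  1/3  0 ]
  [ 0  0     0    1  2 ]
  [ 0  0     0    0  1 ]
R3 -> R3 − 2·R4
  [ 1  0  -1/2    0  2 ]
  [ 0  1     2  1/3  0 ]
  [ 0  0     0    1  0 ]
  [ 0  0     0    0  1 ]
R1 -> R1 − 2·R4
  [ 1  0  -1/2    0  0 ]
  [ 0  1     2  1/3  0 ]
  [ 0  0     0    1  0 ]
  [ 0  0     0    0  1 ]
R2 -> R2 − 1/3·R3
  [ 1  0  -1/2  0  0 ]
  [ 0  1     2  0  0 ]
  [ 0  0     0  1  0 ]
  [ 0  0     0  0  1 ]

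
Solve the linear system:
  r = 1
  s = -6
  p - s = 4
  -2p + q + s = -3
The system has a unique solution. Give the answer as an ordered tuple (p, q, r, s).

(-2, -1, 1, -6)

Form the augmented matrix and row-reduce:
  [  0  0  1   0  |   1 ]
  [  0  0  0   1  |  -6 ]
  [  1  0  0  -1  |   4 ]
  [ -2  1  0   1  |  -3 ]
R1 ↔ R3
  [  1  0  0  -1  |   4 ]
  [  0  0  0   1  |  -6 ]
  [  0  0  1   0  |   1 ]
  [ -2  1  0   1  |  -3 ]
R4 -> R4 + 2·R1
  [ 1  0  0  -1  |   4 ]
  [ 0  0  0   1  |  -6 ]
  [ 0  0  1   0  |   1 ]
  [ 0  1  0  -1  |   5 ]
R2 ↔ R4
  [ 1  0  0  -1  |   4 ]
  [ 0  1  0  -1  |   5 ]
  [ 0  0  1   0  |   1 ]
  [ 0  0  0   1  |  -6 ]
R2 -> R2 + R4
  [ 1  0  0  -1  |   4 ]
  [ 0  1  0   0  |  -1 ]
  [ 0  0  1   0  |   1 ]
  [ 0  0  0   1  |  -6 ]
R1 -> R1 + R4
  [ 1  0  0  0  |  -2 ]
  [ 0  1  0  0  |  -1 ]
  [ 0  0  1  0  |   1 ]
  [ 0  0  0  1  |  -6 ]
Reading off the last column: p = -2, q = -1, r = 1, s = -6.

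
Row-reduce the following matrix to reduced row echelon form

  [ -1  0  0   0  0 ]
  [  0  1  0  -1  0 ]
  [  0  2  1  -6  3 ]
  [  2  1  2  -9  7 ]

[[1, 0, 0, 0, 0], [0, 1, 0, -1, 0], [0, 0, 1, -4, 0], [0, 0, 0, 0, 1]]

R1 -> -1·R1
  [ 1  0  0   0  0 ]
  [ 0  1  0  -1  0 ]
  [ 0  2  1  -6  3 ]
  [ 2  1  2  -9  7 ]
R4 -> R4 − 2·R1
  [ 1  0  0   0  0 ]
  [ 0  1  0  -1  0 ]
  [ 0  2  1  -6  3 ]
  [ 0  1  2  -9  7 ]
R3 -> R3 − 2·R2
  [ 1  0  0   0  0 ]
  [ 0  1  0  -1  0 ]
  [ 0  0  1  -4  3 ]
  [ 0  1  2  -9  7 ]
R4 -> R4 − R2
  [ 1  0  0   0  0 ]
  [ 0  1  0  -1  0 ]
  [ 0  0  1  -4  3 ]
  [ 0  0  2  -8  7 ]
R4 -> R4 − 2·R3
  [ 1  0  0   0  0 ]
  [ 0  1  0  -1  0 ]
  [ 0  0  1  -4  3 ]
  [ 0  0  0   0  1 ]
R3 -> R3 − 3·R4
  [ 1  0  0   0  0 ]
  [ 0  1  0  -1  0 ]
  [ 0  0  1  -4  0 ]
  [ 0  0  0   0  1 ]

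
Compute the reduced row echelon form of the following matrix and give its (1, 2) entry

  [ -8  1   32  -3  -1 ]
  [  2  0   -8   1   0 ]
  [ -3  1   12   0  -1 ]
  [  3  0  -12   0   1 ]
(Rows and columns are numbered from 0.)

0

R1 ← -1/8·R1
  [  1  -1/8   -4  3/8  1/8 ]
  [  2     0   -8    1    0 ]
  [ -3     1   12    0   -1 ]
  [  3     0  -12    0    1 ]
R2 ← R2 − 2·R1
  [  1  -1/8   -4  3/8   1/8 ]
  [  0   1/4    0  1/4  -1/4 ]
  [ -3     1   12    0    -1 ]
  [  3     0  -12    0     1 ]
R3 ← R3 + 3·R1
  [ 1  -1/8   -4  3/8   1/8 ]
  [ 0   1/4    0  1/4  -1/4 ]
  [ 0   5/8    0  9/8  -5/8 ]
  [ 3     0  -12    0     1 ]
R4 ← R4 − 3·R1
  [ 1  -1/8  -4   3/8   1/8 ]
  [ 0   1/4   0   1/4  -1/4 ]
  [ 0   5/8   0   9/8  -5/8 ]
  [ 0   3/8   0  -9/8   5/8 ]
R2 ← 4·R2
  [ 1  -1/8  -4   3/8   1/8 ]
  [ 0     1   0     1    -1 ]
  [ 0   5/8   0   9/8  -5/8 ]
  [ 0   3/8   0  -9/8   5/8 ]
R3 ← R3 − 5/8·R2
  [ 1  -1/8  -4   3/8  1/8 ]
  [ 0     1   0     1   -1 ]
  [ 0     0   0   1/2    0 ]
  [ 0   3/8   0  -9/8  5/8 ]
R4 ← R4 − 3/8·R2
  [ 1  -1/8  -4   3/8  1/8 ]
  [ 0     1   0     1   -1 ]
  [ 0     0   0   1/2    0 ]
  [ 0     0   0  -3/2    1 ]
R3 ← 2·R3
  [ 1  -1/8  -4   3/8  1/8 ]
  [ 0     1   0     1   -1 ]
  [ 0     0   0     1    0 ]
  [ 0     0   0  -3/2    1 ]
R4 ← R4 + 3/2·R3
  [ 1  -1/8  -4  3/8  1/8 ]
  [ 0     1   0    1   -1 ]
  [ 0     0   0    1    0 ]
  [ 0     0   0    0    1 ]
R2 ← R2 + R4
  [ 1  -1/8  -4  3/8  1/8 ]
  [ 0     1   0    1    0 ]
  [ 0     0   0    1    0 ]
  [ 0     0   0    0    1 ]
R1 ← R1 − 1/8·R4
  [ 1  -1/8  -4  3/8  0 ]
  [ 0     1   0    1  0 ]
  [ 0     0   0    1  0 ]
  [ 0     0   0    0  1 ]
R2 ← R2 − R3
  [ 1  -1/8  -4  3/8  0 ]
  [ 0     1   0    0  0 ]
  [ 0     0   0    1  0 ]
  [ 0     0   0    0  1 ]
R1 ← R1 − 3/8·R3
  [ 1  -1/8  -4  0  0 ]
  [ 0     1   0  0  0 ]
  [ 0     0   0  1  0 ]
  [ 0     0   0  0  1 ]
R1 ← R1 + 1/8·R2
  [ 1  0  -4  0  0 ]
  [ 0  1   0  0  0 ]
  [ 0  0   0  1  0 ]
  [ 0  0   0  0  1 ]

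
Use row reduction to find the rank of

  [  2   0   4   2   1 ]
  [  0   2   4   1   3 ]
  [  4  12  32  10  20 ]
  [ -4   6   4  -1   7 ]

rank = 2

Multiply ρ1 by 1/2.
  [  1   0   2   1  1/2 ]
  [  0   2   4   1    3 ]
  [  4  12  32  10   20 ]
  [ -4   6   4  -1    7 ]
Subtract 4 times ρ1 from ρ3.
  [  1   0   2   1  1/2 ]
  [  0   2   4   1    3 ]
  [  0  12  24   6   18 ]
  [ -4   6   4  -1    7 ]
Add 4 times ρ1 to ρ4.
  [ 1   0   2  1  1/2 ]
  [ 0   2   4  1    3 ]
  [ 0  12  24  6   18 ]
  [ 0   6  12  3    9 ]
Multiply ρ2 by 1/2.
  [ 1   0   2    1  1/2 ]
  [ 0   1   2  1/2  3/2 ]
  [ 0  12  24    6   18 ]
  [ 0   6  12    3    9 ]
Subtract 12 times ρ2 from ρ3.
  [ 1  0   2    1  1/2 ]
  [ 0  1   2  1/2  3/2 ]
  [ 0  0   0    0    0 ]
  [ 0  6  12    3    9 ]
Subtract 6 times ρ2 from ρ4.
  [ 1  0  2    1  1/2 ]
  [ 0  1  2  1/2  3/2 ]
  [ 0  0  0    0    0 ]
  [ 0  0  0    0    0 ]
The reduced form has 2 nonzero rows.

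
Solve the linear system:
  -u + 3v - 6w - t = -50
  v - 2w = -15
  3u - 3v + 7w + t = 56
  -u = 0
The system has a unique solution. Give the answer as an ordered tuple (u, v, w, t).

Form the augmented matrix and row-reduce:
  [ -1   3  -6  -1  |  -50 ]
  [  0   1  -2   0  |  -15 ]
  [  3  -3   7   1  |   56 ]
  [ -1   0   0   0  |    0 ]
R1 -> -1·R1
  [  1  -3   6  1  |   50 ]
  [  0   1  -2  0  |  -15 ]
  [  3  -3   7  1  |   56 ]
  [ -1   0   0  0  |    0 ]
R3 -> R3 − 3·R1
  [  1  -3    6   1  |   50 ]
  [  0   1   -2   0  |  -15 ]
  [  0   6  -11  -2  |  -94 ]
  [ -1   0    0   0  |    0 ]
R4 -> R4 + R1
  [ 1  -3    6   1  |   50 ]
  [ 0   1   -2   0  |  -15 ]
  [ 0   6  -11  -2  |  -94 ]
  [ 0  -3    6   1  |   50 ]
R3 -> R3 − 6·R2
  [ 1  -3   6   1  |   50 ]
  [ 0   1  -2   0  |  -15 ]
  [ 0   0   1  -2  |   -4 ]
  [ 0  -3   6   1  |   50 ]
R4 -> R4 + 3·R2
  [ 1  -3   6   1  |   50 ]
  [ 0   1  -2   0  |  -15 ]
  [ 0   0   1  -2  |   -4 ]
  [ 0   0   0   1  |    5 ]
R3 -> R3 + 2·R4
  [ 1  -3   6  1  |   50 ]
  [ 0   1  -2  0  |  -15 ]
  [ 0   0   1  0  |    6 ]
  [ 0   0   0  1  |    5 ]
R1 -> R1 − R4
  [ 1  -3   6  0  |   45 ]
  [ 0   1  -2  0  |  -15 ]
  [ 0   0   1  0  |    6 ]
  [ 0   0   0  1  |    5 ]
R2 -> R2 + 2·R3
  [ 1  -3  6  0  |  45 ]
  [ 0   1  0  0  |  -3 ]
  [ 0   0  1  0  |   6 ]
  [ 0   0  0  1  |   5 ]
R1 -> R1 − 6·R3
  [ 1  -3  0  0  |   9 ]
  [ 0   1  0  0  |  -3 ]
  [ 0   0  1  0  |   6 ]
  [ 0   0  0  1  |   5 ]
R1 -> R1 + 3·R2
  [ 1  0  0  0  |   0 ]
  [ 0  1  0  0  |  -3 ]
  [ 0  0  1  0  |   6 ]
  [ 0  0  0  1  |   5 ]
Reading off the last column: u = 0, v = -3, w = 6, t = 5.

(0, -3, 6, 5)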